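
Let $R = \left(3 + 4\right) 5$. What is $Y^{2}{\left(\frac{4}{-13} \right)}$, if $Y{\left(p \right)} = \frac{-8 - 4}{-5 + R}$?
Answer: $\frac{4}{25} \approx 0.16$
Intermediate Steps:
$R = 35$ ($R = 7 \cdot 5 = 35$)
$Y{\left(p \right)} = - \frac{2}{5}$ ($Y{\left(p \right)} = \frac{-8 - 4}{-5 + 35} = - \frac{12}{30} = \left(-12\right) \frac{1}{30} = - \frac{2}{5}$)
$Y^{2}{\left(\frac{4}{-13} \right)} = \left(- \frac{2}{5}\right)^{2} = \frac{4}{25}$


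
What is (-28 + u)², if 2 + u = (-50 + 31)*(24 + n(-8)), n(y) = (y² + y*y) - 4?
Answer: 8076964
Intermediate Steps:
n(y) = -4 + 2*y² (n(y) = (y² + y²) - 4 = 2*y² - 4 = -4 + 2*y²)
u = -2814 (u = -2 + (-50 + 31)*(24 + (-4 + 2*(-8)²)) = -2 - 19*(24 + (-4 + 2*64)) = -2 - 19*(24 + (-4 + 128)) = -2 - 19*(24 + 124) = -2 - 19*148 = -2 - 2812 = -2814)
(-28 + u)² = (-28 - 2814)² = (-2842)² = 8076964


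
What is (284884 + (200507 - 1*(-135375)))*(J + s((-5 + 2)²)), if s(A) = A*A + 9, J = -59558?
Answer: -36915712488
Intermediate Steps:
s(A) = 9 + A² (s(A) = A² + 9 = 9 + A²)
(284884 + (200507 - 1*(-135375)))*(J + s((-5 + 2)²)) = (284884 + (200507 - 1*(-135375)))*(-59558 + (9 + ((-5 + 2)²)²)) = (284884 + (200507 + 135375))*(-59558 + (9 + ((-3)²)²)) = (284884 + 335882)*(-59558 + (9 + 9²)) = 620766*(-59558 + (9 + 81)) = 620766*(-59558 + 90) = 620766*(-59468) = -36915712488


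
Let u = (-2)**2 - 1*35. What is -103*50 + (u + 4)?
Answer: -5177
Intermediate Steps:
u = -31 (u = 4 - 35 = -31)
-103*50 + (u + 4) = -103*50 + (-31 + 4) = -5150 - 27 = -5177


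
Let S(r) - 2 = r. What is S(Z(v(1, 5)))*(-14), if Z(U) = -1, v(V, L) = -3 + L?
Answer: -14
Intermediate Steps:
S(r) = 2 + r
S(Z(v(1, 5)))*(-14) = (2 - 1)*(-14) = 1*(-14) = -14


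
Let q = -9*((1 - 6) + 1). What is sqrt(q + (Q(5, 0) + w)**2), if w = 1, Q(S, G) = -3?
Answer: 2*sqrt(10) ≈ 6.3246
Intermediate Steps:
q = 36 (q = -9*(-5 + 1) = -9*(-4) = 36)
sqrt(q + (Q(5, 0) + w)**2) = sqrt(36 + (-3 + 1)**2) = sqrt(36 + (-2)**2) = sqrt(36 + 4) = sqrt(40) = 2*sqrt(10)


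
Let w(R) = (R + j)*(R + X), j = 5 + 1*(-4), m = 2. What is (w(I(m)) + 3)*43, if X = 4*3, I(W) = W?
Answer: 1935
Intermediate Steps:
X = 12
j = 1 (j = 5 - 4 = 1)
w(R) = (1 + R)*(12 + R) (w(R) = (R + 1)*(R + 12) = (1 + R)*(12 + R))
(w(I(m)) + 3)*43 = ((12 + 2² + 13*2) + 3)*43 = ((12 + 4 + 26) + 3)*43 = (42 + 3)*43 = 45*43 = 1935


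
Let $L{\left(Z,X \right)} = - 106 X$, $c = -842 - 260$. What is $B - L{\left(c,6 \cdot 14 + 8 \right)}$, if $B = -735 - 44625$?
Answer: $-35608$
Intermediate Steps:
$B = -45360$ ($B = -735 - 44625 = -45360$)
$c = -1102$ ($c = -842 - 260 = -1102$)
$B - L{\left(c,6 \cdot 14 + 8 \right)} = -45360 - - 106 \left(6 \cdot 14 + 8\right) = -45360 - - 106 \left(84 + 8\right) = -45360 - \left(-106\right) 92 = -45360 - -9752 = -45360 + 9752 = -35608$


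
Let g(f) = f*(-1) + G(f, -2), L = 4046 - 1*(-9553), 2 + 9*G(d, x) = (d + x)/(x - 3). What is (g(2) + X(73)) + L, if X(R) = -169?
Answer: 120850/9 ≈ 13428.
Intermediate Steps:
G(d, x) = -2/9 + (d + x)/(9*(-3 + x)) (G(d, x) = -2/9 + ((d + x)/(x - 3))/9 = -2/9 + ((d + x)/(-3 + x))/9 = -2/9 + (d + x)/(9*(-3 + x)))
L = 13599 (L = 4046 + 9553 = 13599)
g(f) = -8/45 - 46*f/45 (g(f) = f*(-1) + (6 + f - 1*(-2))/(9*(-3 - 2)) = -f + (⅑)*(6 + f + 2)/(-5) = -f + (⅑)*(-⅕)*(8 + f) = -f + (-8/45 - f/45) = -8/45 - 46*f/45)
(g(2) + X(73)) + L = ((-8/45 - 46/45*2) - 169) + 13599 = ((-8/45 - 92/45) - 169) + 13599 = (-20/9 - 169) + 13599 = -1541/9 + 13599 = 120850/9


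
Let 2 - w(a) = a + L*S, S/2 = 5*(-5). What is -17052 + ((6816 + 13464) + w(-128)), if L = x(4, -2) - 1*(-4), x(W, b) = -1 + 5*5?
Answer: 4758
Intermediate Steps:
S = -50 (S = 2*(5*(-5)) = 2*(-25) = -50)
x(W, b) = 24 (x(W, b) = -1 + 25 = 24)
L = 28 (L = 24 - 1*(-4) = 24 + 4 = 28)
w(a) = 1402 - a (w(a) = 2 - (a + 28*(-50)) = 2 - (a - 1400) = 2 - (-1400 + a) = 2 + (1400 - a) = 1402 - a)
-17052 + ((6816 + 13464) + w(-128)) = -17052 + ((6816 + 13464) + (1402 - 1*(-128))) = -17052 + (20280 + (1402 + 128)) = -17052 + (20280 + 1530) = -17052 + 21810 = 4758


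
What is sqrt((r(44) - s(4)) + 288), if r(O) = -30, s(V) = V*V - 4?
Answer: sqrt(246) ≈ 15.684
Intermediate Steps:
s(V) = -4 + V**2 (s(V) = V**2 - 4 = -4 + V**2)
sqrt((r(44) - s(4)) + 288) = sqrt((-30 - (-4 + 4**2)) + 288) = sqrt((-30 - (-4 + 16)) + 288) = sqrt((-30 - 1*12) + 288) = sqrt((-30 - 12) + 288) = sqrt(-42 + 288) = sqrt(246)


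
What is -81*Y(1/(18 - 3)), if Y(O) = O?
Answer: -27/5 ≈ -5.4000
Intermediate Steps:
-81*Y(1/(18 - 3)) = -81/(18 - 3) = -81/15 = -81*1/15 = -27/5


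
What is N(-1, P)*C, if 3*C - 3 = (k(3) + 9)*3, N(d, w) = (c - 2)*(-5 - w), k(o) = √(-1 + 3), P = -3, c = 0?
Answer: 40 + 4*√2 ≈ 45.657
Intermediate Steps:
k(o) = √2
N(d, w) = 10 + 2*w (N(d, w) = (0 - 2)*(-5 - w) = -2*(-5 - w) = 10 + 2*w)
C = 10 + √2 (C = 1 + ((√2 + 9)*3)/3 = 1 + ((9 + √2)*3)/3 = 1 + (27 + 3*√2)/3 = 1 + (9 + √2) = 10 + √2 ≈ 11.414)
N(-1, P)*C = (10 + 2*(-3))*(10 + √2) = (10 - 6)*(10 + √2) = 4*(10 + √2) = 40 + 4*√2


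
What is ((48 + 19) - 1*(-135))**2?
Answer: 40804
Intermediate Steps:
((48 + 19) - 1*(-135))**2 = (67 + 135)**2 = 202**2 = 40804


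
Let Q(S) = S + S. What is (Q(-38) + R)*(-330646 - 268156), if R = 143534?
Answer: -85902937316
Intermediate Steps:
Q(S) = 2*S
(Q(-38) + R)*(-330646 - 268156) = (2*(-38) + 143534)*(-330646 - 268156) = (-76 + 143534)*(-598802) = 143458*(-598802) = -85902937316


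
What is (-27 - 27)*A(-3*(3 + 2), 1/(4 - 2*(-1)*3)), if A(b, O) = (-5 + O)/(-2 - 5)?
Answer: -189/5 ≈ -37.800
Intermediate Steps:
A(b, O) = 5/7 - O/7 (A(b, O) = (-5 + O)/(-7) = (-5 + O)*(-⅐) = 5/7 - O/7)
(-27 - 27)*A(-3*(3 + 2), 1/(4 - 2*(-1)*3)) = (-27 - 27)*(5/7 - 1/(7*(4 - 2*(-1)*3))) = -54*(5/7 - 1/(7*(4 + 2*3))) = -54*(5/7 - 1/(7*(4 + 6))) = -54*(5/7 - ⅐/10) = -54*(5/7 - ⅐*⅒) = -54*(5/7 - 1/70) = -54*7/10 = -189/5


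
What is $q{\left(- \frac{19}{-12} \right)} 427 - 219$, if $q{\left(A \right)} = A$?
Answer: $\frac{5485}{12} \approx 457.08$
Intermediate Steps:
$q{\left(- \frac{19}{-12} \right)} 427 - 219 = - \frac{19}{-12} \cdot 427 - 219 = \left(-19\right) \left(- \frac{1}{12}\right) 427 - 219 = \frac{19}{12} \cdot 427 - 219 = \frac{8113}{12} - 219 = \frac{5485}{12}$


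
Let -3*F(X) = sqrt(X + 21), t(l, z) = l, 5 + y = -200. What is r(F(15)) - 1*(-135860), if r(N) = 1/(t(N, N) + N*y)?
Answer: 55430881/408 ≈ 1.3586e+5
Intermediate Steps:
y = -205 (y = -5 - 200 = -205)
F(X) = -sqrt(21 + X)/3 (F(X) = -sqrt(X + 21)/3 = -sqrt(21 + X)/3)
r(N) = -1/(204*N) (r(N) = 1/(N + N*(-205)) = 1/(N - 205*N) = 1/(-204*N) = -1/(204*N))
r(F(15)) - 1*(-135860) = -(-3/sqrt(21 + 15))/204 - 1*(-135860) = -1/(204*((-sqrt(36)/3))) + 135860 = -1/(204*((-1/3*6))) + 135860 = -1/204/(-2) + 135860 = -1/204*(-1/2) + 135860 = 1/408 + 135860 = 55430881/408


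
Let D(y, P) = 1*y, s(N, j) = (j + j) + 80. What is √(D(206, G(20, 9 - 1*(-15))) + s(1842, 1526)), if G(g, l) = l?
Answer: √3338 ≈ 57.775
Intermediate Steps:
s(N, j) = 80 + 2*j (s(N, j) = 2*j + 80 = 80 + 2*j)
D(y, P) = y
√(D(206, G(20, 9 - 1*(-15))) + s(1842, 1526)) = √(206 + (80 + 2*1526)) = √(206 + (80 + 3052)) = √(206 + 3132) = √3338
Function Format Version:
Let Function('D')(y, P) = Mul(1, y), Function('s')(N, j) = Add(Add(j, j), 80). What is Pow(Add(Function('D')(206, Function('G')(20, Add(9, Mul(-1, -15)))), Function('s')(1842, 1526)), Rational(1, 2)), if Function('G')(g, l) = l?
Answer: Pow(3338, Rational(1, 2)) ≈ 57.775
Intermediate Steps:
Function('s')(N, j) = Add(80, Mul(2, j)) (Function('s')(N, j) = Add(Mul(2, j), 80) = Add(80, Mul(2, j)))
Function('D')(y, P) = y
Pow(Add(Function('D')(206, Function('G')(20, Add(9, Mul(-1, -15)))), Function('s')(1842, 1526)), Rational(1, 2)) = Pow(Add(206, Add(80, Mul(2, 1526))), Rational(1, 2)) = Pow(Add(206, Add(80, 3052)), Rational(1, 2)) = Pow(Add(206, 3132), Rational(1, 2)) = Pow(3338, Rational(1, 2))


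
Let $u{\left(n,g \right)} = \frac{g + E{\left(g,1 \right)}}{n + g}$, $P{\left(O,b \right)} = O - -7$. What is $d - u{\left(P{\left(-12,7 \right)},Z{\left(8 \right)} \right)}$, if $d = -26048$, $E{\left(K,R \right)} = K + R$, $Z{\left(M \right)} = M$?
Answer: $- \frac{78161}{3} \approx -26054.0$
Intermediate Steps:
$P{\left(O,b \right)} = 7 + O$ ($P{\left(O,b \right)} = O + 7 = 7 + O$)
$u{\left(n,g \right)} = \frac{1 + 2 g}{g + n}$ ($u{\left(n,g \right)} = \frac{g + \left(g + 1\right)}{n + g} = \frac{g + \left(1 + g\right)}{g + n} = \frac{1 + 2 g}{g + n}$)
$d - u{\left(P{\left(-12,7 \right)},Z{\left(8 \right)} \right)} = -26048 - \frac{1 + 2 \cdot 8}{8 + \left(7 - 12\right)} = -26048 - \frac{1 + 16}{8 - 5} = -26048 - \frac{1}{3} \cdot 17 = -26048 - \frac{17}{3} = - \frac{78161}{3}$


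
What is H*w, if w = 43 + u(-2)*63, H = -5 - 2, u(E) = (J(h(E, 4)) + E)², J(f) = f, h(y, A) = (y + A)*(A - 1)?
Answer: -7357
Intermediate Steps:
h(y, A) = (-1 + A)*(A + y) (h(y, A) = (A + y)*(-1 + A) = (-1 + A)*(A + y))
u(E) = (12 + 4*E)² (u(E) = ((4² - 1*4 - E + 4*E) + E)² = ((16 - 4 - E + 4*E) + E)² = ((12 + 3*E) + E)² = (12 + 4*E)²)
H = -7
w = 1051 (w = 43 + (16*(3 - 2)²)*63 = 43 + (16*1²)*63 = 43 + (16*1)*63 = 43 + 16*63 = 43 + 1008 = 1051)
H*w = -7*1051 = -7357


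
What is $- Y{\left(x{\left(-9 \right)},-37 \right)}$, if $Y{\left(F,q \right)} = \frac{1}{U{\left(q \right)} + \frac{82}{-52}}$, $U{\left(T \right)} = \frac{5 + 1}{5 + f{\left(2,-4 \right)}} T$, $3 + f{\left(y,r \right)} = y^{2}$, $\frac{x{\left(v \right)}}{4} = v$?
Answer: $\frac{26}{1003} \approx 0.025922$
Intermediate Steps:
$x{\left(v \right)} = 4 v$
$f{\left(y,r \right)} = -3 + y^{2}$
$U{\left(T \right)} = T$ ($U{\left(T \right)} = \frac{5 + 1}{5 - \left(3 - 2^{2}\right)} T = \frac{6}{5 + \left(-3 + 4\right)} T = \frac{6}{5 + 1} T = \frac{6}{6} T = 6 \cdot \frac{1}{6} T = 1 T = T$)
$Y{\left(F,q \right)} = \frac{1}{- \frac{41}{26} + q}$ ($Y{\left(F,q \right)} = \frac{1}{q + \frac{82}{-52}} = \frac{1}{q + 82 \left(- \frac{1}{52}\right)} = \frac{1}{q - \frac{41}{26}} = \frac{1}{- \frac{41}{26} + q}$)
$- Y{\left(x{\left(-9 \right)},-37 \right)} = - \frac{26}{-41 + 26 \left(-37\right)} = - \frac{26}{-41 - 962} = - \frac{26}{-1003} = - \frac{26 \left(-1\right)}{1003} = \left(-1\right) \left(- \frac{26}{1003}\right) = \frac{26}{1003}$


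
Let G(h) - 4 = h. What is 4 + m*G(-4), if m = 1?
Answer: 4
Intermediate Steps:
G(h) = 4 + h
4 + m*G(-4) = 4 + 1*(4 - 4) = 4 + 1*0 = 4 + 0 = 4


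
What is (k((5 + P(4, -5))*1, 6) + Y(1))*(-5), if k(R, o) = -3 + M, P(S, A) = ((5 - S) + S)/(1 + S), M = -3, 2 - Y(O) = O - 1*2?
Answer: 15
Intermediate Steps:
Y(O) = 4 - O (Y(O) = 2 - (O - 1*2) = 2 - (O - 2) = 2 - (-2 + O) = 2 + (2 - O) = 4 - O)
P(S, A) = 5/(1 + S)
k(R, o) = -6 (k(R, o) = -3 - 3 = -6)
(k((5 + P(4, -5))*1, 6) + Y(1))*(-5) = (-6 + (4 - 1*1))*(-5) = (-6 + (4 - 1))*(-5) = (-6 + 3)*(-5) = -3*(-5) = 15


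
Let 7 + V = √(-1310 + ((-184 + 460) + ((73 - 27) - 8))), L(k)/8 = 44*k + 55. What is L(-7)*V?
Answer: 14168 - 4048*I*√249 ≈ 14168.0 - 63876.0*I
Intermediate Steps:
L(k) = 440 + 352*k (L(k) = 8*(44*k + 55) = 8*(55 + 44*k) = 440 + 352*k)
V = -7 + 2*I*√249 (V = -7 + √(-1310 + ((-184 + 460) + ((73 - 27) - 8))) = -7 + √(-1310 + (276 + (46 - 8))) = -7 + √(-1310 + (276 + 38)) = -7 + √(-1310 + 314) = -7 + √(-996) = -7 + 2*I*√249 ≈ -7.0 + 31.559*I)
L(-7)*V = (440 + 352*(-7))*(-7 + 2*I*√249) = (440 - 2464)*(-7 + 2*I*√249) = -2024*(-7 + 2*I*√249) = 14168 - 4048*I*√249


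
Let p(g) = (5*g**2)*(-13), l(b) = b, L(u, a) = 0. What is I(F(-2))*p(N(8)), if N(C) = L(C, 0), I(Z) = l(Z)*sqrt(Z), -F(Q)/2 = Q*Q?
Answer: 0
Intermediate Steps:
F(Q) = -2*Q**2 (F(Q) = -2*Q*Q = -2*Q**2)
I(Z) = Z**(3/2) (I(Z) = Z*sqrt(Z) = Z**(3/2))
N(C) = 0
p(g) = -65*g**2
I(F(-2))*p(N(8)) = (-2*(-2)**2)**(3/2)*(-65*0**2) = (-2*4)**(3/2)*(-65*0) = (-8)**(3/2)*0 = -16*I*sqrt(2)*0 = 0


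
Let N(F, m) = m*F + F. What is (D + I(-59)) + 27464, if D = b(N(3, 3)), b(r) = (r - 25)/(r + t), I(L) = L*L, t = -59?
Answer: 1454428/47 ≈ 30945.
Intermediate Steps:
N(F, m) = F + F*m (N(F, m) = F*m + F = F + F*m)
I(L) = L²
b(r) = (-25 + r)/(-59 + r) (b(r) = (r - 25)/(r - 59) = (-25 + r)/(-59 + r))
D = 13/47 (D = (-25 + 3*(1 + 3))/(-59 + 3*(1 + 3)) = (-25 + 3*4)/(-59 + 3*4) = (-25 + 12)/(-59 + 12) = -13/(-47) = -1/47*(-13) = 13/47 ≈ 0.27660)
(D + I(-59)) + 27464 = (13/47 + (-59)²) + 27464 = (13/47 + 3481) + 27464 = 163620/47 + 27464 = 1454428/47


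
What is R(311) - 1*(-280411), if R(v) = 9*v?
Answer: 283210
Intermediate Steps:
R(311) - 1*(-280411) = 9*311 - 1*(-280411) = 2799 + 280411 = 283210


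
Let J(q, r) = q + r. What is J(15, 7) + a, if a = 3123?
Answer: 3145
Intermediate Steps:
J(15, 7) + a = (15 + 7) + 3123 = 22 + 3123 = 3145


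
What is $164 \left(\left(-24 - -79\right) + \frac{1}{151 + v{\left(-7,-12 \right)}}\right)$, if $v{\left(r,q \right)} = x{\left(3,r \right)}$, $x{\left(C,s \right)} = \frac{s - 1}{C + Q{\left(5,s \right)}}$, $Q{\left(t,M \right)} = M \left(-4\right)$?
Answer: $\frac{42155544}{4673} \approx 9021.1$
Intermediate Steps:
$Q{\left(t,M \right)} = - 4 M$
$x{\left(C,s \right)} = \frac{-1 + s}{C - 4 s}$ ($x{\left(C,s \right)} = \frac{s - 1}{C - 4 s} = \frac{-1 + s}{C - 4 s}$)
$v{\left(r,q \right)} = \frac{-1 + r}{3 - 4 r}$
$164 \left(\left(-24 - -79\right) + \frac{1}{151 + v{\left(-7,-12 \right)}}\right) = 164 \left(\left(-24 - -79\right) + \frac{1}{151 + \frac{1 - -7}{-3 + 4 \left(-7\right)}}\right) = 164 \left(\left(-24 + 79\right) + \frac{1}{151 + \frac{1 + 7}{-3 - 28}}\right) = 164 \left(55 + \frac{1}{151 + \frac{1}{-31} \cdot 8}\right) = 164 \left(55 + \frac{1}{151 - \frac{8}{31}}\right) = 164 \left(55 + \frac{1}{\frac{4673}{31}}\right) = 164 \left(55 + \frac{31}{4673}\right) = 164 \cdot \frac{257046}{4673} = \frac{42155544}{4673}$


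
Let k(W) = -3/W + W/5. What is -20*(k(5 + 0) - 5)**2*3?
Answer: -6348/5 ≈ -1269.6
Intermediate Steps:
k(W) = -3/W + W/5 (k(W) = -3/W + W*(1/5) = -3/W + W/5)
-20*(k(5 + 0) - 5)**2*3 = -20*((-3/(5 + 0) + (5 + 0)/5) - 5)**2*3 = -20*((-3/5 + (1/5)*5) - 5)**2*3 = -20*((-3*1/5 + 1) - 5)**2*3 = -20*((-3/5 + 1) - 5)**2*3 = -20*(2/5 - 5)**2*3 = -20*(-23/5)**2*3 = -20*529/25*3 = -2116/5*3 = -6348/5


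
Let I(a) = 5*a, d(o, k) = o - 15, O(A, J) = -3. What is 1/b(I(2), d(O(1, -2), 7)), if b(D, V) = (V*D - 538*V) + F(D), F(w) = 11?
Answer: 1/9515 ≈ 0.00010510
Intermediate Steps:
d(o, k) = -15 + o
b(D, V) = 11 - 538*V + D*V (b(D, V) = (V*D - 538*V) + 11 = (D*V - 538*V) + 11 = (-538*V + D*V) + 11 = 11 - 538*V + D*V)
1/b(I(2), d(O(1, -2), 7)) = 1/(11 - 538*(-15 - 3) + (5*2)*(-15 - 3)) = 1/(11 - 538*(-18) + 10*(-18)) = 1/(11 + 9684 - 180) = 1/9515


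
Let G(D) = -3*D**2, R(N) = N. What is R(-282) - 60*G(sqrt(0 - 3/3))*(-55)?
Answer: 9618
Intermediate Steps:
R(-282) - 60*G(sqrt(0 - 3/3))*(-55) = -282 - (-180)*(sqrt(0 - 3/3))**2*(-55) = -282 - (-180)*(sqrt(0 - 3*1/3))**2*(-55) = -282 - (-180)*(sqrt(0 - 1))**2*(-55) = -282 - (-180)*(sqrt(-1))**2*(-55) = -282 - (-180)*I**2*(-55) = -282 - (-180)*(-1)*(-55) = -282 - 60*3*(-55) = -282 - 180*(-55) = -282 + 9900 = 9618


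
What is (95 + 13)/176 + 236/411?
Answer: 21481/18084 ≈ 1.1878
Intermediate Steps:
(95 + 13)/176 + 236/411 = 108*(1/176) + 236*(1/411) = 27/44 + 236/411 = 21481/18084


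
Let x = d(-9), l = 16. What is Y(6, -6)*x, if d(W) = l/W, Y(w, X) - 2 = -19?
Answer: 272/9 ≈ 30.222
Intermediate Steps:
Y(w, X) = -17 (Y(w, X) = 2 - 19 = -17)
d(W) = 16/W
x = -16/9 (x = 16/(-9) = 16*(-⅑) = -16/9 ≈ -1.7778)
Y(6, -6)*x = -17*(-16/9) = 272/9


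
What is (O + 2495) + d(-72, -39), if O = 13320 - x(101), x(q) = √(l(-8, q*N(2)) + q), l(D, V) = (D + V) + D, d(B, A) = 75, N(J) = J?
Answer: 15890 - √287 ≈ 15873.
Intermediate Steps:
l(D, V) = V + 2*D
x(q) = √(-16 + 3*q) (x(q) = √((q*2 + 2*(-8)) + q) = √((2*q - 16) + q) = √((-16 + 2*q) + q) = √(-16 + 3*q))
O = 13320 - √287 (O = 13320 - √(-16 + 3*101) = 13320 - √(-16 + 303) = 13320 - √287 ≈ 13303.)
(O + 2495) + d(-72, -39) = ((13320 - √287) + 2495) + 75 = (15815 - √287) + 75 = 15890 - √287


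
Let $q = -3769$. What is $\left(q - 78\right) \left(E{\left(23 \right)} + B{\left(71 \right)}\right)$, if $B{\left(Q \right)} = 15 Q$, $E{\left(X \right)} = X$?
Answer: $-4185536$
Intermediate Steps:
$\left(q - 78\right) \left(E{\left(23 \right)} + B{\left(71 \right)}\right) = \left(-3769 - 78\right) \left(23 + 15 \cdot 71\right) = - 3847 \left(23 + 1065\right) = \left(-3847\right) 1088 = -4185536$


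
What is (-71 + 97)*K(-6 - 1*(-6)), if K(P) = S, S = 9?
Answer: 234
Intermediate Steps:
K(P) = 9
(-71 + 97)*K(-6 - 1*(-6)) = (-71 + 97)*9 = 26*9 = 234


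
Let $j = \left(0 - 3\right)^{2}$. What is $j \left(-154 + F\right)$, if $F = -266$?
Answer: $-3780$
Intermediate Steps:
$j = 9$ ($j = \left(-3\right)^{2} = 9$)
$j \left(-154 + F\right) = 9 \left(-154 - 266\right) = 9 \left(-420\right) = -3780$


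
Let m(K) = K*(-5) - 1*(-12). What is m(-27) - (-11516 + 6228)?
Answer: 5435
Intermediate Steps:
m(K) = 12 - 5*K (m(K) = -5*K + 12 = 12 - 5*K)
m(-27) - (-11516 + 6228) = (12 - 5*(-27)) - (-11516 + 6228) = (12 + 135) - 1*(-5288) = 147 + 5288 = 5435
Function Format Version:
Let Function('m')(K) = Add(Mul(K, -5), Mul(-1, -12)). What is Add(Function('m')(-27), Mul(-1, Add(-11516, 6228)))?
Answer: 5435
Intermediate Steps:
Function('m')(K) = Add(12, Mul(-5, K)) (Function('m')(K) = Add(Mul(-5, K), 12) = Add(12, Mul(-5, K)))
Add(Function('m')(-27), Mul(-1, Add(-11516, 6228))) = Add(Add(12, Mul(-5, -27)), Mul(-1, Add(-11516, 6228))) = Add(Add(12, 135), Mul(-1, -5288)) = Add(147, 5288) = 5435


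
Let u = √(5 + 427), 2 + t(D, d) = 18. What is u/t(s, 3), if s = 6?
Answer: 3*√3/4 ≈ 1.2990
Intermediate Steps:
t(D, d) = 16 (t(D, d) = -2 + 18 = 16)
u = 12*√3 (u = √432 = 12*√3 ≈ 20.785)
u/t(s, 3) = (12*√3)/16 = (12*√3)*(1/16) = 3*√3/4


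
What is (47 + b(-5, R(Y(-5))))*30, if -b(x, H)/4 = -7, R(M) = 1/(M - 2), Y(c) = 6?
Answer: 2250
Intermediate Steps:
R(M) = 1/(-2 + M)
b(x, H) = 28 (b(x, H) = -4*(-7) = 28)
(47 + b(-5, R(Y(-5))))*30 = (47 + 28)*30 = 75*30 = 2250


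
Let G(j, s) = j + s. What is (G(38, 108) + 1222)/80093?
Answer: 1368/80093 ≈ 0.017080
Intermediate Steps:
(G(38, 108) + 1222)/80093 = ((38 + 108) + 1222)/80093 = (146 + 1222)*(1/80093) = 1368*(1/80093) = 1368/80093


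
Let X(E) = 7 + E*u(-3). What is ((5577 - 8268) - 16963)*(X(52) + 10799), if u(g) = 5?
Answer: -217491164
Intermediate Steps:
X(E) = 7 + 5*E (X(E) = 7 + E*5 = 7 + 5*E)
((5577 - 8268) - 16963)*(X(52) + 10799) = ((5577 - 8268) - 16963)*((7 + 5*52) + 10799) = (-2691 - 16963)*((7 + 260) + 10799) = -19654*(267 + 10799) = -19654*11066 = -217491164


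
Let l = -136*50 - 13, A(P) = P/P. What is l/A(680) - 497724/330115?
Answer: -2249571219/330115 ≈ -6814.5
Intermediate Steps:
A(P) = 1
l = -6813 (l = -6800 - 13 = -6813)
l/A(680) - 497724/330115 = -6813/1 - 497724/330115 = -6813*1 - 497724*1/330115 = -6813 - 497724/330115 = -2249571219/330115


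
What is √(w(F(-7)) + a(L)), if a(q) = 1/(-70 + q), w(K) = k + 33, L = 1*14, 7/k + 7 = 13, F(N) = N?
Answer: √240954/84 ≈ 5.8437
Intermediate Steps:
k = 7/6 (k = 7/(-7 + 13) = 7/6 ≈ 1.1667)
L = 14
w(K) = 205/6 (w(K) = 7/6 + 33 = 205/6)
√(w(F(-7)) + a(L)) = √(205/6 + 1/(-70 + 14)) = √(205/6 + 1/(-56)) = √(205/6 - 1/56) = √(5737/168) = √240954/84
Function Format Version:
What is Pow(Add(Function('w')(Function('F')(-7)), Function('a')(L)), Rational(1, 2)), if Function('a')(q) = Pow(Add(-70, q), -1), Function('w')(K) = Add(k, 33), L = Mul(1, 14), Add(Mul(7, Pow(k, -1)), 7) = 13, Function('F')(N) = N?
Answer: Mul(Rational(1, 84), Pow(240954, Rational(1, 2))) ≈ 5.8437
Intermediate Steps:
k = Rational(7, 6) (k = Mul(7, Pow(Add(-7, 13), -1)) = Mul(7, Pow(6, -1)) = Mul(7, Rational(1, 6)) = Rational(7, 6) ≈ 1.1667)
L = 14
Function('w')(K) = Rational(205, 6) (Function('w')(K) = Add(Rational(7, 6), 33) = Rational(205, 6))
Pow(Add(Function('w')(Function('F')(-7)), Function('a')(L)), Rational(1, 2)) = Pow(Add(Rational(205, 6), Pow(Add(-70, 14), -1)), Rational(1, 2)) = Pow(Add(Rational(205, 6), Pow(-56, -1)), Rational(1, 2)) = Pow(Add(Rational(205, 6), Rational(-1, 56)), Rational(1, 2)) = Pow(Rational(5737, 168), Rational(1, 2)) = Mul(Rational(1, 84), Pow(240954, Rational(1, 2)))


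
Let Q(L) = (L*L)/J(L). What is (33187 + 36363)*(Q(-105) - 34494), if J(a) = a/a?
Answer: -1632268950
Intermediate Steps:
J(a) = 1
Q(L) = L² (Q(L) = (L*L)/1 = L²*1 = L²)
(33187 + 36363)*(Q(-105) - 34494) = (33187 + 36363)*((-105)² - 34494) = 69550*(11025 - 34494) = 69550*(-23469) = -1632268950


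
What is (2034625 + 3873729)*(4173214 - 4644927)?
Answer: -2787047390402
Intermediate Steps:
(2034625 + 3873729)*(4173214 - 4644927) = 5908354*(-471713) = -2787047390402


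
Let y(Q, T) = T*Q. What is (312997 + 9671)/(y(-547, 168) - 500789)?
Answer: -322668/592685 ≈ -0.54442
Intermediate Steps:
y(Q, T) = Q*T
(312997 + 9671)/(y(-547, 168) - 500789) = (312997 + 9671)/(-547*168 - 500789) = 322668/(-91896 - 500789) = 322668/(-592685) = 322668*(-1/592685) = -322668/592685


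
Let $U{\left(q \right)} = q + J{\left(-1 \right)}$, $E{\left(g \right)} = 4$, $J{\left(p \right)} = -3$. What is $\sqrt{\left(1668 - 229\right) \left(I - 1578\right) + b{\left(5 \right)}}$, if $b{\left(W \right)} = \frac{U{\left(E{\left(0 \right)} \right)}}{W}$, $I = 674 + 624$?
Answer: $\frac{i \sqrt{10072995}}{5} \approx 634.76 i$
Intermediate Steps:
$I = 1298$
$U{\left(q \right)} = -3 + q$ ($U{\left(q \right)} = q - 3 = -3 + q$)
$b{\left(W \right)} = \frac{1}{W}$ ($b{\left(W \right)} = \frac{-3 + 4}{W} = 1 \frac{1}{W} = \frac{1}{W}$)
$\sqrt{\left(1668 - 229\right) \left(I - 1578\right) + b{\left(5 \right)}} = \sqrt{\left(1668 - 229\right) \left(1298 - 1578\right) + \frac{1}{5}} = \sqrt{1439 \left(-280\right) + \frac{1}{5}} = \sqrt{-402920 + \frac{1}{5}} = \sqrt{- \frac{2014599}{5}} = \frac{i \sqrt{10072995}}{5}$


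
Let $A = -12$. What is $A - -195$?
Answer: $183$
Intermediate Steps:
$A - -195 = -12 - -195 = -12 + 195 = 183$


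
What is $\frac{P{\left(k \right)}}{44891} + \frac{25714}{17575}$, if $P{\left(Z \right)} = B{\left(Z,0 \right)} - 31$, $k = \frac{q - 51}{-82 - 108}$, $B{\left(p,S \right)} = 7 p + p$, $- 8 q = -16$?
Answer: $\frac{1153818609}{788959325} \approx 1.4625$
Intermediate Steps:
$q = 2$ ($q = \left(- \frac{1}{8}\right) \left(-16\right) = 2$)
$B{\left(p,S \right)} = 8 p$
$k = \frac{49}{190}$ ($k = \frac{2 - 51}{-82 - 108} = - \frac{49}{-190} = \left(-49\right) \left(- \frac{1}{190}\right) = \frac{49}{190} \approx 0.25789$)
$P{\left(Z \right)} = -31 + 8 Z$ ($P{\left(Z \right)} = 8 Z - 31 = -31 + 8 Z$)
$\frac{P{\left(k \right)}}{44891} + \frac{25714}{17575} = \frac{-31 + 8 \cdot \frac{49}{190}}{44891} + \frac{25714}{17575} = \left(-31 + \frac{196}{95}\right) \frac{1}{44891} + 25714 \cdot \frac{1}{17575} = \left(- \frac{2749}{95}\right) \frac{1}{44891} + \frac{25714}{17575} = - \frac{2749}{4264645} + \frac{25714}{17575} = \frac{1153818609}{788959325}$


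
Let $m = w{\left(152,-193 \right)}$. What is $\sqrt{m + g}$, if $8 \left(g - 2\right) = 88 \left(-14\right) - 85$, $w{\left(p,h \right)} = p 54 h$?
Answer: $\frac{i \sqrt{25348906}}{4} \approx 1258.7 i$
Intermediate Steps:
$w{\left(p,h \right)} = 54 h p$ ($w{\left(p,h \right)} = 54 p h = 54 h p$)
$m = -1584144$ ($m = 54 \left(-193\right) 152 = -1584144$)
$g = - \frac{1301}{8}$ ($g = 2 + \frac{88 \left(-14\right) - 85}{8} = 2 + \frac{-1232 - 85}{8} = 2 + \frac{1}{8} \left(-1317\right) = 2 - \frac{1317}{8} = - \frac{1301}{8} \approx -162.63$)
$\sqrt{m + g} = \sqrt{-1584144 - \frac{1301}{8}} = \sqrt{- \frac{12674453}{8}} = \frac{i \sqrt{25348906}}{4}$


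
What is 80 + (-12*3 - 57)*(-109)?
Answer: 10217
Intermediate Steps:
80 + (-12*3 - 57)*(-109) = 80 + (-36 - 57)*(-109) = 80 - 93*(-109) = 80 + 10137 = 10217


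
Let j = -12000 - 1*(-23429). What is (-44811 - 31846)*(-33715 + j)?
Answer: 1708377902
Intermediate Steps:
j = 11429 (j = -12000 + 23429 = 11429)
(-44811 - 31846)*(-33715 + j) = (-44811 - 31846)*(-33715 + 11429) = -76657*(-22286) = 1708377902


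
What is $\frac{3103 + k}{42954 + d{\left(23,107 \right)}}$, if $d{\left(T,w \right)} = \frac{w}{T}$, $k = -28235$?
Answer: $- \frac{578036}{988049} \approx -0.58503$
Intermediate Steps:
$\frac{3103 + k}{42954 + d{\left(23,107 \right)}} = \frac{3103 - 28235}{42954 + \frac{107}{23}} = - \frac{25132}{42954 + 107 \cdot \frac{1}{23}} = - \frac{25132}{42954 + \frac{107}{23}} = - \frac{25132}{\frac{988049}{23}} = \left(-25132\right) \frac{23}{988049} = - \frac{578036}{988049}$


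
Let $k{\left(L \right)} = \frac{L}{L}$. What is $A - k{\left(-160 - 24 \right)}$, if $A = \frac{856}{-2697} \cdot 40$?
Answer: $- \frac{36937}{2697} \approx -13.696$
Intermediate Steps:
$A = - \frac{34240}{2697}$ ($A = 856 \left(- \frac{1}{2697}\right) 40 = \left(- \frac{856}{2697}\right) 40 = - \frac{34240}{2697} \approx -12.696$)
$k{\left(L \right)} = 1$
$A - k{\left(-160 - 24 \right)} = - \frac{34240}{2697} - 1 = - \frac{36937}{2697}$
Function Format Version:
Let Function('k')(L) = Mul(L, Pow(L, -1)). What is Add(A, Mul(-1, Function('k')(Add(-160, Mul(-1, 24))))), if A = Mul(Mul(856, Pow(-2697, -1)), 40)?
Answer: Rational(-36937, 2697) ≈ -13.696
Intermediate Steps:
A = Rational(-34240, 2697) (A = Mul(Mul(856, Rational(-1, 2697)), 40) = Mul(Rational(-856, 2697), 40) = Rational(-34240, 2697) ≈ -12.696)
Function('k')(L) = 1
Add(A, Mul(-1, Function('k')(Add(-160, Mul(-1, 24))))) = Add(Rational(-34240, 2697), Mul(-1, 1)) = Add(Rational(-34240, 2697), -1) = Rational(-36937, 2697)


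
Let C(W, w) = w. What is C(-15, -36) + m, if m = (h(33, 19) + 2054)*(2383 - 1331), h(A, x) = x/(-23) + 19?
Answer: 50137492/23 ≈ 2.1799e+6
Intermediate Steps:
h(A, x) = 19 - x/23 (h(A, x) = -x/23 + 19 = 19 - x/23)
m = 50138320/23 (m = ((19 - 1/23*19) + 2054)*(2383 - 1331) = ((19 - 19/23) + 2054)*1052 = (418/23 + 2054)*1052 = (47660/23)*1052 = 50138320/23 ≈ 2.1799e+6)
C(-15, -36) + m = -36 + 50138320/23 = 50137492/23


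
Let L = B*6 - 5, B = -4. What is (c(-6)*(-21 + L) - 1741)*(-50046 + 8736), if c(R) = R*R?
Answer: 146278710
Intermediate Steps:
L = -29 (L = -4*6 - 5 = -24 - 5 = -29)
c(R) = R²
(c(-6)*(-21 + L) - 1741)*(-50046 + 8736) = ((-6)²*(-21 - 29) - 1741)*(-50046 + 8736) = (36*(-50) - 1741)*(-41310) = (-1800 - 1741)*(-41310) = -3541*(-41310) = 146278710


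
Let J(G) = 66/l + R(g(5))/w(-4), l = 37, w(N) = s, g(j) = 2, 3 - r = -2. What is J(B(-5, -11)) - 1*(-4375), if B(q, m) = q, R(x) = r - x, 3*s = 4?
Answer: 648097/148 ≈ 4379.0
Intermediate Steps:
r = 5 (r = 3 - 1*(-2) = 3 + 2 = 5)
s = 4/3 (s = (⅓)*4 = 4/3 ≈ 1.3333)
w(N) = 4/3
R(x) = 5 - x
J(G) = 597/148 (J(G) = 66/37 + (5 - 1*2)/(4/3) = 66*(1/37) + (5 - 2)*(¾) = 66/37 + 3*(¾) = 66/37 + 9/4 = 597/148)
J(B(-5, -11)) - 1*(-4375) = 597/148 - 1*(-4375) = 597/148 + 4375 = 648097/148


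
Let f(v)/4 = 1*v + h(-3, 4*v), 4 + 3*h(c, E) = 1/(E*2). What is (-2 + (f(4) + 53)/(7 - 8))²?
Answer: 2486929/576 ≈ 4317.6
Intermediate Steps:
h(c, E) = -4/3 + 1/(6*E) (h(c, E) = -4/3 + (1/(E*2))/3 = -4/3 + ((½)/E)/3 = -4/3 + (1/(2*E))/3 = -4/3 + 1/(6*E))
f(v) = 4*v + (1 - 32*v)/(6*v) (f(v) = 4*(1*v + (1 - 32*v)/(6*((4*v)))) = 4*(v + (1/(4*v))*(1 - 32*v)/6) = 4*(v + (1 - 32*v)/(24*v)) = 4*v + (1 - 32*v)/(6*v))
(-2 + (f(4) + 53)/(7 - 8))² = (-2 + ((-16/3 + 4*4 + (⅙)/4) + 53)/(7 - 8))² = (-2 + ((-16/3 + 16 + (⅙)*(¼)) + 53)/(-1))² = (-2 + ((-16/3 + 16 + 1/24) + 53)*(-1))² = (-2 + (257/24 + 53)*(-1))² = (-2 + (1529/24)*(-1))² = (-2 - 1529/24)² = (-1577/24)² = 2486929/576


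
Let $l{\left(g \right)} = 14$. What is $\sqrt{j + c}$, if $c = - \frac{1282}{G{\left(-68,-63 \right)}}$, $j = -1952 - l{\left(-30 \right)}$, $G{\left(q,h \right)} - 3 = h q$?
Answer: $\frac{2 i \sqrt{9034342347}}{4287} \approx 44.343 i$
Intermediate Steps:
$G{\left(q,h \right)} = 3 + h q$
$j = -1966$ ($j = -1952 - 14 = -1966$)
$c = - \frac{1282}{4287}$ ($c = - \frac{1282}{3 - -4284} = - \frac{1282}{3 + 4284} = - \frac{1282}{4287} \approx -0.29904$)
$\sqrt{j + c} = \sqrt{-1966 - \frac{1282}{4287}} = \sqrt{- \frac{8429524}{4287}} = \frac{2 i \sqrt{9034342347}}{4287}$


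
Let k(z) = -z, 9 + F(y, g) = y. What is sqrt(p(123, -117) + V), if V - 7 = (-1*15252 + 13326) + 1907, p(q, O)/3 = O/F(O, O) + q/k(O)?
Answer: I*sqrt(200746)/182 ≈ 2.4618*I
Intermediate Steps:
F(y, g) = -9 + y
p(q, O) = -3*q/O + 3*O/(-9 + O) (p(q, O) = 3*(O/(-9 + O) + q/((-O))) = 3*(O/(-9 + O) + q*(-1/O)) = 3*(O/(-9 + O) - q/O) = -3*q/O + 3*O/(-9 + O))
V = -12 (V = 7 + ((-1*15252 + 13326) + 1907) = 7 + ((-15252 + 13326) + 1907) = 7 + (-1926 + 1907) = 7 - 19 = -12)
sqrt(p(123, -117) + V) = sqrt(3*((-117)**2 - 1*123*(-9 - 117))/(-117*(-9 - 117)) - 12) = sqrt(3*(-1/117)*(13689 - 1*123*(-126))/(-126) - 12) = sqrt(3*(-1/117)*(-1/126)*(13689 + 15498) - 12) = sqrt(3*(-1/117)*(-1/126)*29187 - 12) = sqrt(1081/182 - 12) = sqrt(-1103/182) = I*sqrt(200746)/182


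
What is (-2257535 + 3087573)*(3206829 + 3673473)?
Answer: 5710912111476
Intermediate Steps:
(-2257535 + 3087573)*(3206829 + 3673473) = 830038*6880302 = 5710912111476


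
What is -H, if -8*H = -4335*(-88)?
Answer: 47685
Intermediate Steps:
H = -47685 (H = -(-4335)*(-88)/8 = -⅛*381480 = -47685)
-H = -1*(-47685) = 47685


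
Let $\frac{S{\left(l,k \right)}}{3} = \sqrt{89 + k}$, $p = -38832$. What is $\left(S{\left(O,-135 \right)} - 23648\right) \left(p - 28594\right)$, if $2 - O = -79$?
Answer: $1594490048 - 202278 i \sqrt{46} \approx 1.5945 \cdot 10^{9} - 1.3719 \cdot 10^{6} i$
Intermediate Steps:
$O = 81$ ($O = 2 - -79 = 2 + 79 = 81$)
$S{\left(l,k \right)} = 3 \sqrt{89 + k}$
$\left(S{\left(O,-135 \right)} - 23648\right) \left(p - 28594\right) = \left(3 \sqrt{89 - 135} - 23648\right) \left(-38832 - 28594\right) = \left(3 \sqrt{-46} - 23648\right) \left(-67426\right) = \left(3 i \sqrt{46} - 23648\right) \left(-67426\right) = \left(-23648 + 3 i \sqrt{46}\right) \left(-67426\right) = 1594490048 - 202278 i \sqrt{46}$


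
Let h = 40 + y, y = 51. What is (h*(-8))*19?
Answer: -13832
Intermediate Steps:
h = 91 (h = 40 + 51 = 91)
(h*(-8))*19 = (91*(-8))*19 = -728*19 = -13832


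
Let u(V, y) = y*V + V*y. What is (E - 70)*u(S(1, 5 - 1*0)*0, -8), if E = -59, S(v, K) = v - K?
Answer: 0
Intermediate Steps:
u(V, y) = 2*V*y (u(V, y) = V*y + V*y = 2*V*y)
(E - 70)*u(S(1, 5 - 1*0)*0, -8) = (-59 - 70)*(2*((1 - (5 - 1*0))*0)*(-8)) = -258*(1 - (5 + 0))*0*(-8) = -258*(1 - 1*5)*0*(-8) = -258*(1 - 5)*0*(-8) = -258*(-4*0)*(-8) = -258*0*(-8) = -129*0 = 0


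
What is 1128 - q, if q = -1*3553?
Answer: 4681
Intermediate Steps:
q = -3553
1128 - q = 1128 - 1*(-3553) = 1128 + 3553 = 4681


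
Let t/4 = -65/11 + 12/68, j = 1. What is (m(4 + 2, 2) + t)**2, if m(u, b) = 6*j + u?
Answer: 4177936/34969 ≈ 119.48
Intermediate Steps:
m(u, b) = 6 + u (m(u, b) = 6*1 + u = 6 + u)
t = -4288/187 (t = 4*(-65/11 + 12/68) = 4*(-65*1/11 + 12*(1/68)) = 4*(-65/11 + 3/17) = 4*(-1072/187) = -4288/187 ≈ -22.930)
(m(4 + 2, 2) + t)**2 = ((6 + (4 + 2)) - 4288/187)**2 = ((6 + 6) - 4288/187)**2 = (12 - 4288/187)**2 = (-2044/187)**2 = 4177936/34969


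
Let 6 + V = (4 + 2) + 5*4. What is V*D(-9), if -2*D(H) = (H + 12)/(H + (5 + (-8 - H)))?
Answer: 10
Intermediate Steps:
V = 20 (V = -6 + ((4 + 2) + 5*4) = -6 + (6 + 20) = -6 + 26 = 20)
D(H) = 2 + H/6 (D(H) = -(H + 12)/(2*(H + (5 + (-8 - H)))) = -(12 + H)/(2*(H + (-3 - H))) = -(12 + H)/(2*(-3)) = -(12 + H)*(-1)/(2*3) = -(-4 - H/3)/2 = 2 + H/6)
V*D(-9) = 20*(2 + (1/6)*(-9)) = 20*(2 - 3/2) = 20*(1/2) = 10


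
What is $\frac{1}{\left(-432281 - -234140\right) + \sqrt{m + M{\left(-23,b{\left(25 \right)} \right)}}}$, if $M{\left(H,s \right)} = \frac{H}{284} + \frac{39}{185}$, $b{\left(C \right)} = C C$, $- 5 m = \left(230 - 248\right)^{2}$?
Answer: $- \frac{10410328140}{2062712831385511} - \frac{2 i \sqrt{44629722085}}{2062712831385511} \approx -5.0469 \cdot 10^{-6} - 2.0483 \cdot 10^{-10} i$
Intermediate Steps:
$m = - \frac{324}{5}$ ($m = - \frac{\left(230 - 248\right)^{2}}{5} = - \frac{\left(-18\right)^{2}}{5} = \left(- \frac{1}{5}\right) 324 = - \frac{324}{5} \approx -64.8$)
$b{\left(C \right)} = C^{2}$
$M{\left(H,s \right)} = \frac{39}{185} + \frac{H}{284}$ ($M{\left(H,s \right)} = H \frac{1}{284} + 39 \cdot \frac{1}{185} = \frac{H}{284} + \frac{39}{185} = \frac{39}{185} + \frac{H}{284}$)
$\frac{1}{\left(-432281 - -234140\right) + \sqrt{m + M{\left(-23,b{\left(25 \right)} \right)}}} = \frac{1}{\left(-432281 - -234140\right) + \sqrt{- \frac{324}{5} + \left(\frac{39}{185} + \frac{1}{284} \left(-23\right)\right)}} = \frac{1}{\left(-432281 + 234140\right) + \sqrt{- \frac{324}{5} + \left(\frac{39}{185} - \frac{23}{284}\right)}} = \frac{1}{-198141 + \sqrt{- \frac{324}{5} + \frac{6821}{52540}}} = \frac{1}{-198141 + \sqrt{- \frac{3397771}{52540}}} = \frac{1}{-198141 + \frac{i \sqrt{44629722085}}{26270}}$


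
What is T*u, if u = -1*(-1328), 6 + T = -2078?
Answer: -2767552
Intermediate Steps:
T = -2084 (T = -6 - 2078 = -2084)
u = 1328
T*u = -2084*1328 = -2767552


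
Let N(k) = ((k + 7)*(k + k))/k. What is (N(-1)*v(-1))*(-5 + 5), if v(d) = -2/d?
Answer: 0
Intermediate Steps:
N(k) = 14 + 2*k (N(k) = ((7 + k)*(2*k))/k = (2*k*(7 + k))/k = 14 + 2*k)
(N(-1)*v(-1))*(-5 + 5) = ((14 + 2*(-1))*(-2/(-1)))*(-5 + 5) = ((14 - 2)*(-2*(-1)))*0 = (12*2)*0 = 24*0 = 0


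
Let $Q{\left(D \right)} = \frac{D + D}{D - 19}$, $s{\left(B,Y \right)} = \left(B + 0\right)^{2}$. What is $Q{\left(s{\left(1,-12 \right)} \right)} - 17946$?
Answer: $- \frac{161515}{9} \approx -17946.0$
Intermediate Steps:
$s{\left(B,Y \right)} = B^{2}$
$Q{\left(D \right)} = \frac{2 D}{-19 + D}$
$Q{\left(s{\left(1,-12 \right)} \right)} - 17946 = \frac{2 \cdot 1^{2}}{-19 + 1^{2}} - 17946 = 2 \cdot 1 \frac{1}{-19 + 1} - 17946 = 2 \cdot 1 \frac{1}{-18} - 17946 = 2 \cdot 1 \left(- \frac{1}{18}\right) - 17946 = - \frac{1}{9} - 17946 = - \frac{161515}{9}$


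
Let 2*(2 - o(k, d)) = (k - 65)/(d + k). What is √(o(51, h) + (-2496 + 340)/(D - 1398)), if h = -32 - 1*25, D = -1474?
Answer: √1837362/1077 ≈ 1.2586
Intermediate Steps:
h = -57 (h = -32 - 25 = -57)
o(k, d) = 2 - (-65 + k)/(2*(d + k)) (o(k, d) = 2 - (k - 65)/(2*(d + k)) = 2 - (-65 + k)/(2*(d + k)))
√(o(51, h) + (-2496 + 340)/(D - 1398)) = √((65 + 3*51 + 4*(-57))/(2*(-57 + 51)) + (-2496 + 340)/(-1474 - 1398)) = √((½)*(65 + 153 - 228)/(-6) - 2156/(-2872)) = √((½)*(-⅙)*(-10) - 2156*(-1/2872)) = √(⅚ + 539/718) = √(1706/1077) = √1837362/1077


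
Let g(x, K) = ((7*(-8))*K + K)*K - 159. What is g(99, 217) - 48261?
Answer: -2638315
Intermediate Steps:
g(x, K) = -159 - 55*K² (g(x, K) = (-56*K + K)*K - 159 = (-55*K)*K - 159 = -55*K² - 159 = -159 - 55*K²)
g(99, 217) - 48261 = (-159 - 55*217²) - 48261 = (-159 - 55*47089) - 48261 = (-159 - 2589895) - 48261 = -2590054 - 48261 = -2638315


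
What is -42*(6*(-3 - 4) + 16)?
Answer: 1092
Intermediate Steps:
-42*(6*(-3 - 4) + 16) = -42*(6*(-7) + 16) = -42*(-42 + 16) = -42*(-26) = 1092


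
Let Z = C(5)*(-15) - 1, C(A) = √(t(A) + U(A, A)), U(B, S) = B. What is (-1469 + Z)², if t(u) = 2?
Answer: 2162475 + 44100*√7 ≈ 2.2792e+6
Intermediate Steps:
C(A) = √(2 + A)
Z = -1 - 15*√7 (Z = √(2 + 5)*(-15) - 1 = √7*(-15) - 1 = -15*√7 - 1 = -1 - 15*√7 ≈ -40.686)
(-1469 + Z)² = (-1469 + (-1 - 15*√7))² = (-1470 - 15*√7)²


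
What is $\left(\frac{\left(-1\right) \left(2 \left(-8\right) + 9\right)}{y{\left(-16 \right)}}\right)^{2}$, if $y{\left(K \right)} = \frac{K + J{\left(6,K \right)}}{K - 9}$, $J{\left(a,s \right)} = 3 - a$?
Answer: $\frac{30625}{361} \approx 84.834$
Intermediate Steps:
$y{\left(K \right)} = \frac{-3 + K}{-9 + K}$ ($y{\left(K \right)} = \frac{K + \left(3 - 6\right)}{K - 9} = \frac{K + \left(3 - 6\right)}{-9 + K} = \frac{K - 3}{-9 + K} = \frac{-3 + K}{-9 + K}$)
$\left(\frac{\left(-1\right) \left(2 \left(-8\right) + 9\right)}{y{\left(-16 \right)}}\right)^{2} = \left(\frac{\left(-1\right) \left(2 \left(-8\right) + 9\right)}{\frac{1}{-9 - 16} \left(-3 - 16\right)}\right)^{2} = \left(\frac{\left(-1\right) \left(-16 + 9\right)}{\frac{1}{-25} \left(-19\right)}\right)^{2} = \left(\frac{\left(-1\right) \left(-7\right)}{\left(- \frac{1}{25}\right) \left(-19\right)}\right)^{2} = \left(\frac{7}{\frac{19}{25}}\right)^{2} = \left(7 \cdot \frac{25}{19}\right)^{2} = \left(\frac{175}{19}\right)^{2} = \frac{30625}{361}$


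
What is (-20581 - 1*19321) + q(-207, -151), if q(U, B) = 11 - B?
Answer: -39740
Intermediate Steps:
(-20581 - 1*19321) + q(-207, -151) = (-20581 - 1*19321) + (11 - 1*(-151)) = (-20581 - 19321) + (11 + 151) = -39902 + 162 = -39740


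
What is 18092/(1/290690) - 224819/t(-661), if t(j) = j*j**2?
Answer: 1518871557084822699/288804781 ≈ 5.2592e+9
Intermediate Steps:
t(j) = j**3
18092/(1/290690) - 224819/t(-661) = 18092/(1/290690) - 224819/((-661)**3) = 18092/(1/290690) - 224819/(-288804781) = 18092*290690 - 224819*(-1/288804781) = 5259163480 + 224819/288804781 = 1518871557084822699/288804781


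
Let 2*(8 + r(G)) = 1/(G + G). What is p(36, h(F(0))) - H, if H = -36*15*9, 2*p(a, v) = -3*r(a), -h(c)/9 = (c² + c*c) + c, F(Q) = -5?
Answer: 467711/96 ≈ 4872.0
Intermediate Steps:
r(G) = -8 + 1/(4*G) (r(G) = -8 + 1/(2*(G + G)) = -8 + 1/(2*((2*G))) = -8 + (1/(2*G))/2 = -8 + 1/(4*G))
h(c) = -18*c² - 9*c (h(c) = -9*((c² + c*c) + c) = -9*((c² + c²) + c) = -9*(2*c² + c) = -9*(c + 2*c²) = -18*c² - 9*c)
p(a, v) = 12 - 3/(8*a) (p(a, v) = (-3*(-8 + 1/(4*a)))/2 = (24 - 3/(4*a))/2 = 12 - 3/(8*a))
H = -4860 (H = -540*9 = -4860)
p(36, h(F(0))) - H = (12 - 3/8/36) - 1*(-4860) = (12 - 3/8*1/36) + 4860 = (12 - 1/96) + 4860 = 1151/96 + 4860 = 467711/96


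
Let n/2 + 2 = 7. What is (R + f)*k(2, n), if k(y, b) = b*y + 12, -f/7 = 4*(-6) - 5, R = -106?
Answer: 3104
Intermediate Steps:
n = 10 (n = -4 + 2*7 = -4 + 14 = 10)
f = 203 (f = -7*(4*(-6) - 5) = -7*(-24 - 5) = -7*(-29) = 203)
k(y, b) = 12 + b*y
(R + f)*k(2, n) = (-106 + 203)*(12 + 10*2) = 97*(12 + 20) = 97*32 = 3104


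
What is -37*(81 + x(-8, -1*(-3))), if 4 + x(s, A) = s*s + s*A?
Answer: -4329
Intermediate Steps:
x(s, A) = -4 + s² + A*s (x(s, A) = -4 + (s*s + s*A) = -4 + (s² + A*s) = -4 + s² + A*s)
-37*(81 + x(-8, -1*(-3))) = -37*(81 + (-4 + (-8)² - 1*(-3)*(-8))) = -37*(81 + (-4 + 64 + 3*(-8))) = -37*(81 + (-4 + 64 - 24)) = -37*(81 + 36) = -37*117 = -4329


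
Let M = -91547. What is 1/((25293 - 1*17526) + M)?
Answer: -1/83780 ≈ -1.1936e-5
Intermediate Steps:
1/((25293 - 1*17526) + M) = 1/((25293 - 1*17526) - 91547) = 1/((25293 - 17526) - 91547) = 1/(7767 - 91547) = 1/(-83780) = -1/83780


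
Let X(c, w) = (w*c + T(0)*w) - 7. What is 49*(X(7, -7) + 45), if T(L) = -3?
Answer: 490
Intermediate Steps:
X(c, w) = -7 - 3*w + c*w (X(c, w) = (w*c - 3*w) - 7 = (c*w - 3*w) - 7 = (-3*w + c*w) - 7 = -7 - 3*w + c*w)
49*(X(7, -7) + 45) = 49*((-7 - 3*(-7) + 7*(-7)) + 45) = 49*((-7 + 21 - 49) + 45) = 49*(-35 + 45) = 49*10 = 490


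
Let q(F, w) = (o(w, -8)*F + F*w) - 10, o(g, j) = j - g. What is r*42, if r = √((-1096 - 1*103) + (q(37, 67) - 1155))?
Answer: 84*I*√665 ≈ 2166.2*I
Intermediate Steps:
q(F, w) = -10 + F*w + F*(-8 - w) (q(F, w) = ((-8 - w)*F + F*w) - 10 = (F*(-8 - w) + F*w) - 10 = (F*w + F*(-8 - w)) - 10 = -10 + F*w + F*(-8 - w))
r = 2*I*√665 (r = √((-1096 - 1*103) + ((-10 - 8*37) - 1155)) = √((-1096 - 103) + ((-10 - 296) - 1155)) = √(-1199 + (-306 - 1155)) = √(-1199 - 1461) = √(-2660) = 2*I*√665 ≈ 51.575*I)
r*42 = (2*I*√665)*42 = 84*I*√665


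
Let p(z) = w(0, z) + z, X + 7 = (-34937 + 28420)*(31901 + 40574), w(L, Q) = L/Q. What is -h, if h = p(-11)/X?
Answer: -11/472319582 ≈ -2.3289e-8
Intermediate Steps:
X = -472319582 (X = -7 + (-34937 + 28420)*(31901 + 40574) = -7 - 6517*72475 = -7 - 472319575 = -472319582)
p(z) = z (p(z) = 0/z + z = 0 + z = z)
h = 11/472319582 (h = -11/(-472319582) = -11*(-1/472319582) = 11/472319582 ≈ 2.3289e-8)
-h = -1*11/472319582 = -11/472319582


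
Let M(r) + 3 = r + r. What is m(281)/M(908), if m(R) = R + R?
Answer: 562/1813 ≈ 0.30998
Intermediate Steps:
M(r) = -3 + 2*r (M(r) = -3 + (r + r) = -3 + 2*r)
m(R) = 2*R
m(281)/M(908) = (2*281)/(-3 + 2*908) = 562/(-3 + 1816) = 562/1813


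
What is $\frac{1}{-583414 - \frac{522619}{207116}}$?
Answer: $- \frac{207116}{120834896643} \approx -1.714 \cdot 10^{-6}$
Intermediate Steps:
$\frac{1}{-583414 - \frac{522619}{207116}} = \frac{1}{- \frac{120834896643}{207116}} = - \frac{207116}{120834896643}$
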